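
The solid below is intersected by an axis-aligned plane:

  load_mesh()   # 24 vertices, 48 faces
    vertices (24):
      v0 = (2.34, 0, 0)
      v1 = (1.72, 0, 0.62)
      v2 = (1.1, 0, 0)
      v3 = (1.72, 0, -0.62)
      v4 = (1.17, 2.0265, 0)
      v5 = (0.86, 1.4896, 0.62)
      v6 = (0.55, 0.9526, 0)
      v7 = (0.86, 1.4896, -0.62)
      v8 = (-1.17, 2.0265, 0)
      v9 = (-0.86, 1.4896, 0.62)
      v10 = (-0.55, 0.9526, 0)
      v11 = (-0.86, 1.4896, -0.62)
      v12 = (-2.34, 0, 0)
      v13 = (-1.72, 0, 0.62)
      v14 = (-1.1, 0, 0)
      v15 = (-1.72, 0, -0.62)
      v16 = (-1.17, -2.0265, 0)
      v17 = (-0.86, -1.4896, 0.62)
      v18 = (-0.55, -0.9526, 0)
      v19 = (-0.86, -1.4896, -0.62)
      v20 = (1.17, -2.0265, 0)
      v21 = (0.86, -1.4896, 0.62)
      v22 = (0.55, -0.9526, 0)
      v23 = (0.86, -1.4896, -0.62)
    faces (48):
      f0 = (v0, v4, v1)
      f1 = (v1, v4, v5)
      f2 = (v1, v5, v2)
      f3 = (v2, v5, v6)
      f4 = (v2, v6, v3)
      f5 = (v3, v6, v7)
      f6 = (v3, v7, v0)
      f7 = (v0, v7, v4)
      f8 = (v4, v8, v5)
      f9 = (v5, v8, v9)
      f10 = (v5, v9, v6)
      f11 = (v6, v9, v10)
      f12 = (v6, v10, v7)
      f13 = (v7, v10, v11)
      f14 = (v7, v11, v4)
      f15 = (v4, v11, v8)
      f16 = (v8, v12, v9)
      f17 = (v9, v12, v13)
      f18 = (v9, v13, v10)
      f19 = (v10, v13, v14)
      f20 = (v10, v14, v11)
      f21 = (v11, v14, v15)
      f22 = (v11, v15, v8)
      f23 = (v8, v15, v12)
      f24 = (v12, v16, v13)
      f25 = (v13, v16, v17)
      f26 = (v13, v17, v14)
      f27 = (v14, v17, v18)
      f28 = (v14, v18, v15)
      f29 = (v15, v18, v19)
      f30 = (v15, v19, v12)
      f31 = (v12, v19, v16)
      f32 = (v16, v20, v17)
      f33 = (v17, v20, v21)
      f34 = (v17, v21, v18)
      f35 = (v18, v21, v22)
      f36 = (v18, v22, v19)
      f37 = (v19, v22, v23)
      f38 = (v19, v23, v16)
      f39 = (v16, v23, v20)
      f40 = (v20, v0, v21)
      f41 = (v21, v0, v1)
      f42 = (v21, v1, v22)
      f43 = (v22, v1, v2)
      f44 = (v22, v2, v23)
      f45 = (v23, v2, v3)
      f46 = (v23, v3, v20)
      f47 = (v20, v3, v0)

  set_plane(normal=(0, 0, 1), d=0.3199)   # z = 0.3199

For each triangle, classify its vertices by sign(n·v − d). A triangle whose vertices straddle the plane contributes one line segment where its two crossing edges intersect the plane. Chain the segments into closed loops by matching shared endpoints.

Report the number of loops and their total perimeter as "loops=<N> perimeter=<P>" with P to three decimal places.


loops=2 perimeter=20.640

Straddling triangles (24 of 48):
  (v0,v4,v1) [--+] → (1.45378, 0.980891, 0.3199)–(2.0201, 0, 0.3199)  len=1.1326
  (v1,v4,v5) [+-+] → (1.45378, 0.980891, 0.3199)–(1.01005, 1.74948, 0.3199)  len=0.8875
  (v1,v5,v2) [++-] → (0.976168, 0.768586, 0.3199)–(1.4199, 0, 0.3199)  len=0.8875
  (v2,v5,v6) [-+-] → (0.976168, 0.768586, 0.3199)–(0.70995, 1.22967, 0.3199)  len=0.5324
  (v4,v8,v5) [--+] → (-0.122585, 1.74948, 0.3199)–(1.01005, 1.74948, 0.3199)  len=1.1326
  (v5,v8,v9) [+-+] → (-0.122585, 1.74948, 0.3199)–(-1.01005, 1.74948, 0.3199)  len=0.8875
  (v5,v9,v6) [++-] → (-0.177515, 1.22967, 0.3199)–(0.70995, 1.22967, 0.3199)  len=0.8875
  (v6,v9,v10) [-+-] → (-0.177515, 1.22967, 0.3199)–(-0.70995, 1.22967, 0.3199)  len=0.5324
  (v8,v12,v9) [--+] → (-1.57637, 0.768586, 0.3199)–(-1.01005, 1.74948, 0.3199)  len=1.1326
  (v9,v12,v13) [+-+] → (-1.57637, 0.768586, 0.3199)–(-2.0201, 0, 0.3199)  len=0.8875
  (v9,v13,v10) [++-] → (-1.15368, 0.461089, 0.3199)–(-0.70995, 1.22967, 0.3199)  len=0.8875
  (v10,v13,v14) [-+-] → (-1.15368, 0.461089, 0.3199)–(-1.4199, 0, 0.3199)  len=0.5324
  (v12,v16,v13) [--+] → (-1.45378, -0.980891, 0.3199)–(-2.0201, 0, 0.3199)  len=1.1326
  (v13,v16,v17) [+-+] → (-1.45378, -0.980891, 0.3199)–(-1.01005, -1.74948, 0.3199)  len=0.8875
  (v13,v17,v14) [++-] → (-0.976168, -0.768586, 0.3199)–(-1.4199, 0, 0.3199)  len=0.8875
  (v14,v17,v18) [-+-] → (-0.976168, -0.768586, 0.3199)–(-0.70995, -1.22967, 0.3199)  len=0.5324
  (v16,v20,v17) [--+] → (0.122585, -1.74948, 0.3199)–(-1.01005, -1.74948, 0.3199)  len=1.1326
  (v17,v20,v21) [+-+] → (0.122585, -1.74948, 0.3199)–(1.01005, -1.74948, 0.3199)  len=0.8875
  (v17,v21,v18) [++-] → (0.177515, -1.22967, 0.3199)–(-0.70995, -1.22967, 0.3199)  len=0.8875
  (v18,v21,v22) [-+-] → (0.177515, -1.22967, 0.3199)–(0.70995, -1.22967, 0.3199)  len=0.5324
  (v20,v0,v21) [--+] → (1.57637, -0.768586, 0.3199)–(1.01005, -1.74948, 0.3199)  len=1.1326
  (v21,v0,v1) [+-+] → (1.57637, -0.768586, 0.3199)–(2.0201, 0, 0.3199)  len=0.8875
  (v21,v1,v22) [++-] → (1.15368, -0.461089, 0.3199)–(0.70995, -1.22967, 0.3199)  len=0.8875
  (v22,v1,v2) [-+-] → (1.15368, -0.461089, 0.3199)–(1.4199, 0, 0.3199)  len=0.5324

Chained into 2 loop(s):
  loop 1: 12 segments, perimeter = 12.1207
  loop 2: 12 segments, perimeter = 8.5194
Total perimeter = 20.640


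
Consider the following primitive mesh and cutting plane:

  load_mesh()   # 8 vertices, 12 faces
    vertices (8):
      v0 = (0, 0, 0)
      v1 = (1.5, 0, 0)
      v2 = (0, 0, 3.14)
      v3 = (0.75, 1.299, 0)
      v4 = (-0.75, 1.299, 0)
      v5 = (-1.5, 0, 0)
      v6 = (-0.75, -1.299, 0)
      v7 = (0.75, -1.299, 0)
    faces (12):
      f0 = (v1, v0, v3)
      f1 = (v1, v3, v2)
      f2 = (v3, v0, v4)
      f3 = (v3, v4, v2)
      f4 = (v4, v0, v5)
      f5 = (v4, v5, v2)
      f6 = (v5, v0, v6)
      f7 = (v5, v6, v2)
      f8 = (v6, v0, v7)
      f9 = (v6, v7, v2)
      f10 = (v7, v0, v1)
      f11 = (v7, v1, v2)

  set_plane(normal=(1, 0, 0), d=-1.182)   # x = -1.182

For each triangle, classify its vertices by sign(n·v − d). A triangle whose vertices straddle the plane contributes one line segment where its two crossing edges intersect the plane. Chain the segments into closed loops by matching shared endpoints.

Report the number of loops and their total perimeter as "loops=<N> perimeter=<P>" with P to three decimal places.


Straddling triangles (4 of 12):
  (v4,v0,v5) [++-] → (-1.182, 0, 0)–(-1.182, 0.550776, 0)  len=0.5508
  (v4,v5,v2) [+-+] → (-1.182, 0.550776, 0)–(-1.182, 0, 0.66568)  len=0.8640
  (v5,v0,v6) [-++] → (-1.182, 0, 0)–(-1.182, -0.550776, 0)  len=0.5508
  (v5,v6,v2) [-++] → (-1.182, -0.550776, 0)–(-1.182, 0, 0.66568)  len=0.8640

Chained into 1 loop(s):
  loop 1: 4 segments, perimeter = 2.8295
Total perimeter = 2.830

loops=1 perimeter=2.830


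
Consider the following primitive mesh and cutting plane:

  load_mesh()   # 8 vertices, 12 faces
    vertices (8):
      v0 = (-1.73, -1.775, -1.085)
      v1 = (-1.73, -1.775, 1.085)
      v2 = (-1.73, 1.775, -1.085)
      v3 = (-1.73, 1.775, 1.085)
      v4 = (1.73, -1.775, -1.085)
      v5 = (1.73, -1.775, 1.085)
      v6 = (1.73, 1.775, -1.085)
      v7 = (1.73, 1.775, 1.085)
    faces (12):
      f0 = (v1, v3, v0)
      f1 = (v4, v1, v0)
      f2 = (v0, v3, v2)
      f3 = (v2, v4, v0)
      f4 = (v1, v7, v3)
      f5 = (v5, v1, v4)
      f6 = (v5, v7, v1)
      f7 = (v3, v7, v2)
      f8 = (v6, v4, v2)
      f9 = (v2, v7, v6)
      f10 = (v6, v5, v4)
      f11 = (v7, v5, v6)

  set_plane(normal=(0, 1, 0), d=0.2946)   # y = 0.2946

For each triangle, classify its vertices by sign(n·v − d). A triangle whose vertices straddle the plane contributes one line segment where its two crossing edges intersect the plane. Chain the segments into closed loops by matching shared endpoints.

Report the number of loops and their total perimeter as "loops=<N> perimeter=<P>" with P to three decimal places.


Straddling triangles (8 of 12):
  (v1,v3,v0) [-+-] → (-1.73, 0.2946, 1.085)–(-1.73, 0.2946, 0.180079)  len=0.9049
  (v0,v3,v2) [-++] → (-1.73, 0.2946, 0.180079)–(-1.73, 0.2946, -1.085)  len=1.2651
  (v2,v4,v0) [+--] → (-0.287131, 0.2946, -1.085)–(-1.73, 0.2946, -1.085)  len=1.4429
  (v1,v7,v3) [-++] → (0.287131, 0.2946, 1.085)–(-1.73, 0.2946, 1.085)  len=2.0171
  (v5,v7,v1) [-+-] → (1.73, 0.2946, 1.085)–(0.287131, 0.2946, 1.085)  len=1.4429
  (v6,v4,v2) [+-+] → (1.73, 0.2946, -1.085)–(-0.287131, 0.2946, -1.085)  len=2.0171
  (v6,v5,v4) [+--] → (1.73, 0.2946, -0.180079)–(1.73, 0.2946, -1.085)  len=0.9049
  (v7,v5,v6) [+-+] → (1.73, 0.2946, 1.085)–(1.73, 0.2946, -0.180079)  len=1.2651

Chained into 1 loop(s):
  loop 1: 8 segments, perimeter = 11.2600
Total perimeter = 11.260

loops=1 perimeter=11.260


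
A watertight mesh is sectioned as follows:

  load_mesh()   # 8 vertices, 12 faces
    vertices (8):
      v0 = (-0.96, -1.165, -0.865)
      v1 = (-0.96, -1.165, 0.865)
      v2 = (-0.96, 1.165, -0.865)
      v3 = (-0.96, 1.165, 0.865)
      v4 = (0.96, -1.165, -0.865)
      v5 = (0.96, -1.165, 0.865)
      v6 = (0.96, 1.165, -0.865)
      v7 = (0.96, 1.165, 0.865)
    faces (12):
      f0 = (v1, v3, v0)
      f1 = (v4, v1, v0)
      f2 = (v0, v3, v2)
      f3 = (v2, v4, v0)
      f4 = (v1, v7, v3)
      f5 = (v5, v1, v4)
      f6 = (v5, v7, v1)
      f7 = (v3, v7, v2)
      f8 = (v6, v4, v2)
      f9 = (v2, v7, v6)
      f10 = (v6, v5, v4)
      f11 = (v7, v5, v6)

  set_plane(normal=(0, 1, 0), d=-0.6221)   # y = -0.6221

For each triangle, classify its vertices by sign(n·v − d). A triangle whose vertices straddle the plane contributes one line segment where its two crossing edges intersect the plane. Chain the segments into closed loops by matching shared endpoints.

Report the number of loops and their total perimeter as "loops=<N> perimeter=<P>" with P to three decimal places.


Straddling triangles (8 of 12):
  (v1,v3,v0) [-+-] → (-0.96, -0.6221, 0.865)–(-0.96, -0.6221, -0.461903)  len=1.3269
  (v0,v3,v2) [-++] → (-0.96, -0.6221, -0.461903)–(-0.96, -0.6221, -0.865)  len=0.4031
  (v2,v4,v0) [+--] → (0.512632, -0.6221, -0.865)–(-0.96, -0.6221, -0.865)  len=1.4726
  (v1,v7,v3) [-++] → (-0.512632, -0.6221, 0.865)–(-0.96, -0.6221, 0.865)  len=0.4474
  (v5,v7,v1) [-+-] → (0.96, -0.6221, 0.865)–(-0.512632, -0.6221, 0.865)  len=1.4726
  (v6,v4,v2) [+-+] → (0.96, -0.6221, -0.865)–(0.512632, -0.6221, -0.865)  len=0.4474
  (v6,v5,v4) [+--] → (0.96, -0.6221, 0.461903)–(0.96, -0.6221, -0.865)  len=1.3269
  (v7,v5,v6) [+-+] → (0.96, -0.6221, 0.865)–(0.96, -0.6221, 0.461903)  len=0.4031

Chained into 1 loop(s):
  loop 1: 8 segments, perimeter = 7.3000
Total perimeter = 7.300

loops=1 perimeter=7.300


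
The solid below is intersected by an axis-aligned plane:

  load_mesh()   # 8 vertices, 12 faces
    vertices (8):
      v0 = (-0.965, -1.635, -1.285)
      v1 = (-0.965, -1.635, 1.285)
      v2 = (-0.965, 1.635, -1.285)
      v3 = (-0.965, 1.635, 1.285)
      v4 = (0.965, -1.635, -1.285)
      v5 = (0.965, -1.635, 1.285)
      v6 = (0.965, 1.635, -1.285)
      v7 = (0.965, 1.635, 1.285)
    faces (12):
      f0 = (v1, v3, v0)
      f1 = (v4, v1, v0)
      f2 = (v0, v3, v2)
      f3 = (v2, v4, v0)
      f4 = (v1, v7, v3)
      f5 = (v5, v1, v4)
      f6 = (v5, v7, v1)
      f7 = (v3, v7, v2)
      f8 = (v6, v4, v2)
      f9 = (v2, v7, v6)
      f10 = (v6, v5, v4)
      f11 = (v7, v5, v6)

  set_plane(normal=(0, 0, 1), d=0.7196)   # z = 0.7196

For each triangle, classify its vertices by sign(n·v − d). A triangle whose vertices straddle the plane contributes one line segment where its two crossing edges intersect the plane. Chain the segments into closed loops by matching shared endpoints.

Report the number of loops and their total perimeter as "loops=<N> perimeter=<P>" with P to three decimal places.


loops=1 perimeter=10.400

Straddling triangles (8 of 12):
  (v1,v3,v0) [++-] → (-0.965, 0.9156, 0.7196)–(-0.965, -1.635, 0.7196)  len=2.5506
  (v4,v1,v0) [-+-] → (-0.5404, -1.635, 0.7196)–(-0.965, -1.635, 0.7196)  len=0.4246
  (v0,v3,v2) [-+-] → (-0.965, 0.9156, 0.7196)–(-0.965, 1.635, 0.7196)  len=0.7194
  (v5,v1,v4) [++-] → (-0.5404, -1.635, 0.7196)–(0.965, -1.635, 0.7196)  len=1.5054
  (v3,v7,v2) [++-] → (0.5404, 1.635, 0.7196)–(-0.965, 1.635, 0.7196)  len=1.5054
  (v2,v7,v6) [-+-] → (0.5404, 1.635, 0.7196)–(0.965, 1.635, 0.7196)  len=0.4246
  (v6,v5,v4) [-+-] → (0.965, -0.9156, 0.7196)–(0.965, -1.635, 0.7196)  len=0.7194
  (v7,v5,v6) [++-] → (0.965, -0.9156, 0.7196)–(0.965, 1.635, 0.7196)  len=2.5506

Chained into 1 loop(s):
  loop 1: 8 segments, perimeter = 10.4000
Total perimeter = 10.400


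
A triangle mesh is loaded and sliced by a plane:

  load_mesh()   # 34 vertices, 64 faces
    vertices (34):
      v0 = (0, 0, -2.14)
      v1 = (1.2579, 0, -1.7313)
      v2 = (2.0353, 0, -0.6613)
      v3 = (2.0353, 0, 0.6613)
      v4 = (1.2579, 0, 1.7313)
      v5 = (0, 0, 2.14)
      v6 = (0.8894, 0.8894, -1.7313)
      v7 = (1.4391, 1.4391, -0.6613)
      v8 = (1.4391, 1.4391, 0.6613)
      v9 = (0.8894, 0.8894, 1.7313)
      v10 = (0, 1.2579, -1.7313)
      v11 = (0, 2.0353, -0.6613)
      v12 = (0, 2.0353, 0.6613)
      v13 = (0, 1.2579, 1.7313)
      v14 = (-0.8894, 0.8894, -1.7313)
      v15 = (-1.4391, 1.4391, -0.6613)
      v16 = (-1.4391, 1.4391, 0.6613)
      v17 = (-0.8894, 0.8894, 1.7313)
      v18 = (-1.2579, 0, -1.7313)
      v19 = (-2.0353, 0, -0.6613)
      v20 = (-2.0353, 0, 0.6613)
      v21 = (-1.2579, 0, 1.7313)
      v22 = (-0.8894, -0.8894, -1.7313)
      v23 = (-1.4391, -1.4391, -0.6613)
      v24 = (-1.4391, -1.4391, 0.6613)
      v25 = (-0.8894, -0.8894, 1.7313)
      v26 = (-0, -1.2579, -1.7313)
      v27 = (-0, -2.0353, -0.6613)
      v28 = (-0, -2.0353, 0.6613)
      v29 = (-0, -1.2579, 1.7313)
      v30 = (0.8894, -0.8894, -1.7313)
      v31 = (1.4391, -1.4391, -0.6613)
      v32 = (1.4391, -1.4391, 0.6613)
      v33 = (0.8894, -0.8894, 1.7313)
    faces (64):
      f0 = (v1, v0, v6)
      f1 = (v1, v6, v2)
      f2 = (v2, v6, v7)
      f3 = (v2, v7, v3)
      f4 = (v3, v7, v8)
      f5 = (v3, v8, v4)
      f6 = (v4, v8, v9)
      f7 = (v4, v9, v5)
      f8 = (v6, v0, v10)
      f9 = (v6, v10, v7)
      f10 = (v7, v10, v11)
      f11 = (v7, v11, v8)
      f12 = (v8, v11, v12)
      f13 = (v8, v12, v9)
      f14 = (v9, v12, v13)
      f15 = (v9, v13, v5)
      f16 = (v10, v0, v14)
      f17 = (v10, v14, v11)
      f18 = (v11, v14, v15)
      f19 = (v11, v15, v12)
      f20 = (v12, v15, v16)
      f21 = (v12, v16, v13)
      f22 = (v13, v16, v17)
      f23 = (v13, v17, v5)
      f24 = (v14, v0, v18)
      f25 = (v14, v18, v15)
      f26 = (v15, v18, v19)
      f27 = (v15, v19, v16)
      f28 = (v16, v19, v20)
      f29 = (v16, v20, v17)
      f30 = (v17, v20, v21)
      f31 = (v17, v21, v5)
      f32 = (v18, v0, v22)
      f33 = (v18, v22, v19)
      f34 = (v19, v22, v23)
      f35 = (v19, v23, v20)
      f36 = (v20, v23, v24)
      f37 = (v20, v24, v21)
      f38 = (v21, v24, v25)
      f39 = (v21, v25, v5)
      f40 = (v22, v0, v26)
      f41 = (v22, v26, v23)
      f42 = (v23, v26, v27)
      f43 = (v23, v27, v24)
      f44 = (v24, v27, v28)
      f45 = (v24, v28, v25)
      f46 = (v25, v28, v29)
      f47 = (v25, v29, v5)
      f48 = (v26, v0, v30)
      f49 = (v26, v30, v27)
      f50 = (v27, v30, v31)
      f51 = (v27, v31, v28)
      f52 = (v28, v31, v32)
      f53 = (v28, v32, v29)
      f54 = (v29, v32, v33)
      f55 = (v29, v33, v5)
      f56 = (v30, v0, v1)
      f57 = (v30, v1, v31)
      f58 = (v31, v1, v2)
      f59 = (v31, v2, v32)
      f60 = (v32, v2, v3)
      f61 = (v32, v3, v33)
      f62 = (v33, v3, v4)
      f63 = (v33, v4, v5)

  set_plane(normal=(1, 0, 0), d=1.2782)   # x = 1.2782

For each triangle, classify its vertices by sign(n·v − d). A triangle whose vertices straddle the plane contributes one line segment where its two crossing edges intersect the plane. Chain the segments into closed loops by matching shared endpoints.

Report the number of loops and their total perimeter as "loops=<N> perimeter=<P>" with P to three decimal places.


Straddling triangles (18 of 64):
  (v1,v6,v2) [--+] → (1.2782, 0.58763, -1.36825)–(1.2782, 0, -1.70336)  len=0.6765
  (v2,v6,v7) [+-+] → (1.2782, 0.58763, -1.36825)–(1.2782, 1.2782, -0.974494)  len=0.7949
  (v3,v8,v4) [++-] → (1.2782, 0.161224, 1.61143)–(1.2782, 0, 1.70336)  len=0.1856
  (v4,v8,v9) [-+-] → (1.2782, 0.161224, 1.61143)–(1.2782, 1.2782, 0.974494)  len=1.2858
  (v6,v10,v7) [--+] → (1.2782, 1.41884, -0.780932)–(1.2782, 1.2782, -0.974494)  len=0.2393
  (v7,v10,v11) [+--] → (1.2782, 1.41884, -0.780932)–(1.2782, 1.50576, -0.6613)  len=0.1479
  (v7,v11,v8) [+-+] → (1.2782, 1.50576, -0.6613)–(1.2782, 1.50576, 0.513425)  len=1.1747
  (v8,v11,v12) [+--] → (1.2782, 1.50576, 0.513425)–(1.2782, 1.50576, 0.6613)  len=0.1479
  (v8,v12,v9) [+--] → (1.2782, 1.50576, 0.6613)–(1.2782, 1.2782, 0.974494)  len=0.3871
  (v27,v30,v31) [--+] → (1.2782, -1.2782, -0.974494)–(1.2782, -1.50576, -0.6613)  len=0.3871
  (v27,v31,v28) [-+-] → (1.2782, -1.50576, -0.6613)–(1.2782, -1.50576, -0.513425)  len=0.1479
  (v28,v31,v32) [-++] → (1.2782, -1.50576, -0.513425)–(1.2782, -1.50576, 0.6613)  len=1.1747
  (v28,v32,v29) [-+-] → (1.2782, -1.50576, 0.6613)–(1.2782, -1.41884, 0.780932)  len=0.1479
  (v29,v32,v33) [-+-] → (1.2782, -1.41884, 0.780932)–(1.2782, -1.2782, 0.974494)  len=0.2393
  (v30,v1,v31) [--+] → (1.2782, -0.161224, -1.61143)–(1.2782, -1.2782, -0.974494)  len=1.2858
  (v31,v1,v2) [+-+] → (1.2782, -0.161224, -1.61143)–(1.2782, 0, -1.70336)  len=0.1856
  (v32,v3,v33) [++-] → (1.2782, -0.58763, 1.36825)–(1.2782, -1.2782, 0.974494)  len=0.7949
  (v33,v3,v4) [-+-] → (1.2782, -0.58763, 1.36825)–(1.2782, 0, 1.70336)  len=0.6765

Chained into 1 loop(s):
  loop 1: 18 segments, perimeter = 10.0794
Total perimeter = 10.079

loops=1 perimeter=10.079


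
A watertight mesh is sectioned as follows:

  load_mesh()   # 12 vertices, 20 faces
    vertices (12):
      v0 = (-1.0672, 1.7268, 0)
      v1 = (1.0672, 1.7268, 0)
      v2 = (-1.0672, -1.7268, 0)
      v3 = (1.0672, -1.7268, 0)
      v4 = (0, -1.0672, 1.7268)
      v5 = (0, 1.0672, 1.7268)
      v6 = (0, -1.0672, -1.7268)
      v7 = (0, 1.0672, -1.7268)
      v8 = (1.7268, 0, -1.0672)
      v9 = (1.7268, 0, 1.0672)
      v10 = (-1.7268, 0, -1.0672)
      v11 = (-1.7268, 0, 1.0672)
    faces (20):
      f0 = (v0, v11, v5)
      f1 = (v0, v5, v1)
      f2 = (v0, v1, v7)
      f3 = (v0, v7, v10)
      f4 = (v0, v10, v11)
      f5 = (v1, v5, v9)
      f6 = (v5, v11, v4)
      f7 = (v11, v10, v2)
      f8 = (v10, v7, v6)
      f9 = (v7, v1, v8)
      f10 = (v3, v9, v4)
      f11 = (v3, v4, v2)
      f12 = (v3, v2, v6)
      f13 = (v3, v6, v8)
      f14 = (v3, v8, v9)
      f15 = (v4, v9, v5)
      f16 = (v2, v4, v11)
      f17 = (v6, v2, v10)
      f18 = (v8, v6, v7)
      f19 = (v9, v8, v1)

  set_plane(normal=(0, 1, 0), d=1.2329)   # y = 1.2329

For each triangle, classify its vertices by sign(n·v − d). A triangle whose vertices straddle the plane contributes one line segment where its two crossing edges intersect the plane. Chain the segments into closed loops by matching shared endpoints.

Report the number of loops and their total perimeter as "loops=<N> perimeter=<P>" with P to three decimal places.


loops=1 perimeter=7.881

Straddling triangles (8 of 20):
  (v0,v11,v5) [+--] → (-1.25586, 1.2329, 0.305241)–(-0.268094, 1.2329, 1.29301)  len=1.3969
  (v0,v5,v1) [+-+] → (-0.268094, 1.2329, 1.29301)–(0.268094, 1.2329, 1.29301)  len=0.5362
  (v0,v1,v7) [++-] → (0.268094, 1.2329, -1.29301)–(-0.268094, 1.2329, -1.29301)  len=0.5362
  (v0,v7,v10) [+--] → (-0.268094, 1.2329, -1.29301)–(-1.25586, 1.2329, -0.305241)  len=1.3969
  (v0,v10,v11) [+--] → (-1.25586, 1.2329, -0.305241)–(-1.25586, 1.2329, 0.305241)  len=0.6105
  (v1,v5,v9) [+--] → (0.268094, 1.2329, 1.29301)–(1.25586, 1.2329, 0.305241)  len=1.3969
  (v7,v1,v8) [-+-] → (0.268094, 1.2329, -1.29301)–(1.25586, 1.2329, -0.305241)  len=1.3969
  (v9,v8,v1) [--+] → (1.25586, 1.2329, -0.305241)–(1.25586, 1.2329, 0.305241)  len=0.6105

Chained into 1 loop(s):
  loop 1: 8 segments, perimeter = 7.8810
Total perimeter = 7.881


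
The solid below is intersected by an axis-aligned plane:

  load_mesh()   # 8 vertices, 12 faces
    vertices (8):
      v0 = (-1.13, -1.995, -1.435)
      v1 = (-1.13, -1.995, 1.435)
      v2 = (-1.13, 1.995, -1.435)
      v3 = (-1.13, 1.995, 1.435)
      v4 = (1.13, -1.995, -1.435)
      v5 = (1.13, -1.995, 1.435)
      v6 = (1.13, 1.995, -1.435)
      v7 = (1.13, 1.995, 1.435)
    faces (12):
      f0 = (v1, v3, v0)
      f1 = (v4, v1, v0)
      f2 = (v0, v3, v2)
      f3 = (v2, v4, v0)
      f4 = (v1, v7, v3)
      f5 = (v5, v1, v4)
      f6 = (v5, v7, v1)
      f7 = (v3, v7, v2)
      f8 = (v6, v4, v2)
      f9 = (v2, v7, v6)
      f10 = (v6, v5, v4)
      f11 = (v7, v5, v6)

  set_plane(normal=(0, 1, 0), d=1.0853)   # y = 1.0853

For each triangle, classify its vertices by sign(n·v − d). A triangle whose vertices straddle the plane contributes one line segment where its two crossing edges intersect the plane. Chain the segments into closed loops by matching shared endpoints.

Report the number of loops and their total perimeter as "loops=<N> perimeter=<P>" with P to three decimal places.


Straddling triangles (8 of 12):
  (v1,v3,v0) [-+-] → (-1.13, 1.0853, 1.435)–(-1.13, 1.0853, 0.780654)  len=0.6543
  (v0,v3,v2) [-++] → (-1.13, 1.0853, 0.780654)–(-1.13, 1.0853, -1.435)  len=2.2157
  (v2,v4,v0) [+--] → (-0.614731, 1.0853, -1.435)–(-1.13, 1.0853, -1.435)  len=0.5153
  (v1,v7,v3) [-++] → (0.614731, 1.0853, 1.435)–(-1.13, 1.0853, 1.435)  len=1.7447
  (v5,v7,v1) [-+-] → (1.13, 1.0853, 1.435)–(0.614731, 1.0853, 1.435)  len=0.5153
  (v6,v4,v2) [+-+] → (1.13, 1.0853, -1.435)–(-0.614731, 1.0853, -1.435)  len=1.7447
  (v6,v5,v4) [+--] → (1.13, 1.0853, -0.780654)–(1.13, 1.0853, -1.435)  len=0.6543
  (v7,v5,v6) [+-+] → (1.13, 1.0853, 1.435)–(1.13, 1.0853, -0.780654)  len=2.2157

Chained into 1 loop(s):
  loop 1: 8 segments, perimeter = 10.2600
Total perimeter = 10.260

loops=1 perimeter=10.260


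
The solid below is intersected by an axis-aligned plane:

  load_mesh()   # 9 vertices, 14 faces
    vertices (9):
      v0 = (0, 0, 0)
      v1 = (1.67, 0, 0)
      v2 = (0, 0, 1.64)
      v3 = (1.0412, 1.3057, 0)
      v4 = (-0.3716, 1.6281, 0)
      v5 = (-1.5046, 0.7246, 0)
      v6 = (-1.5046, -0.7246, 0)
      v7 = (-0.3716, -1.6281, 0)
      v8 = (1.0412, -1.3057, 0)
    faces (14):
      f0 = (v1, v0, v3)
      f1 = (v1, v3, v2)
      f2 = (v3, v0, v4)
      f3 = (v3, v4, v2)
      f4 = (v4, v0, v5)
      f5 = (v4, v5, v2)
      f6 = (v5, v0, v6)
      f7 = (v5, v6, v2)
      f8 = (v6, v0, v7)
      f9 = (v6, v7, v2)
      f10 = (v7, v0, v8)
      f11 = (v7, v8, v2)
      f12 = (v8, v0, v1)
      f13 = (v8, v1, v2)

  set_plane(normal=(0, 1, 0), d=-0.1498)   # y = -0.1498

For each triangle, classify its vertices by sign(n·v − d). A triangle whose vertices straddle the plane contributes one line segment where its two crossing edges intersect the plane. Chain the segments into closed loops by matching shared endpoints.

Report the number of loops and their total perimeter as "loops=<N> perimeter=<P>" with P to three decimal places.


Straddling triangles (8 of 14):
  (v5,v0,v6) [++-] → (-0.311053, -0.1498, 0)–(-1.5046, -0.1498, 0)  len=1.1935
  (v5,v6,v2) [+-+] → (-1.5046, -0.1498, 0)–(-0.311053, -0.1498, 1.30096)  len=1.7655
  (v6,v0,v7) [-+-] → (-0.311053, -0.1498, 0)–(-0.0341906, -0.1498, 0)  len=0.2769
  (v6,v7,v2) [--+] → (-0.0341906, -0.1498, 1.48911)–(-0.311053, -0.1498, 1.30096)  len=0.3347
  (v7,v0,v8) [-+-] → (-0.0341906, -0.1498, 0)–(0.119455, -0.1498, 0)  len=0.1536
  (v7,v8,v2) [--+] → (0.119455, -0.1498, 1.45185)–(-0.0341906, -0.1498, 1.48911)  len=0.1581
  (v8,v0,v1) [-++] → (0.119455, -0.1498, 0)–(1.59786, -0.1498, 0)  len=1.4784
  (v8,v1,v2) [-++] → (1.59786, -0.1498, 0)–(0.119455, -0.1498, 1.45185)  len=2.0721

Chained into 1 loop(s):
  loop 1: 8 segments, perimeter = 7.4329
Total perimeter = 7.433

loops=1 perimeter=7.433


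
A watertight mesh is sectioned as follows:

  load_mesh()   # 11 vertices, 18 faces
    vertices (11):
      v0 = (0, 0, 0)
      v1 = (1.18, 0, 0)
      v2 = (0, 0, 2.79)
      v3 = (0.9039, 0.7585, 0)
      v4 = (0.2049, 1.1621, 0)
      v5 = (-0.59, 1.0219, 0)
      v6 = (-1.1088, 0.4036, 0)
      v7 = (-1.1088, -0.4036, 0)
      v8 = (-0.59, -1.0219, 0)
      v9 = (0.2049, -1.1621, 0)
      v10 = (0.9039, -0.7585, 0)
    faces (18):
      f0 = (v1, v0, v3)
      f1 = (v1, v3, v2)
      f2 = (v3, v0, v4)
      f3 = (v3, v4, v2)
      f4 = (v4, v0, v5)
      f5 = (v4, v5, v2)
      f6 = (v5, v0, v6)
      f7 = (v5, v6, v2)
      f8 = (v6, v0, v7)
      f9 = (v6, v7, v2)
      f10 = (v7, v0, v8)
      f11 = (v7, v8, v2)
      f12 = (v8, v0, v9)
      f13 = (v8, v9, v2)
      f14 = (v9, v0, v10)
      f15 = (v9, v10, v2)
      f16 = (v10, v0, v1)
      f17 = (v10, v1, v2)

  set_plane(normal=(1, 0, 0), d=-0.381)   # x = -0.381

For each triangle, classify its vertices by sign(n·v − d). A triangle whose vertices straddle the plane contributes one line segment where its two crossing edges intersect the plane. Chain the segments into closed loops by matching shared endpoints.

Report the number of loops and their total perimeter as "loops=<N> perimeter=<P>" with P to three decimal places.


Straddling triangles (10 of 18):
  (v4,v0,v5) [++-] → (-0.381, 0.659905, 0)–(-0.381, 1.05876, 0)  len=0.3989
  (v4,v5,v2) [+-+] → (-0.381, 1.05876, 0)–(-0.381, 0.659905, 0.988322)  len=1.0658
  (v5,v0,v6) [-+-] → (-0.381, 0.659905, 0)–(-0.381, 0.138683, 0)  len=0.5212
  (v5,v6,v2) [--+] → (-0.381, 0.138683, 1.83131)–(-0.381, 0.659905, 0.988322)  len=0.9911
  (v6,v0,v7) [-+-] → (-0.381, 0.138683, 0)–(-0.381, -0.138683, 0)  len=0.2774
  (v6,v7,v2) [--+] → (-0.381, -0.138683, 1.83131)–(-0.381, 0.138683, 1.83131)  len=0.2774
  (v7,v0,v8) [-+-] → (-0.381, -0.138683, 0)–(-0.381, -0.659905, 0)  len=0.5212
  (v7,v8,v2) [--+] → (-0.381, -0.659905, 0.988322)–(-0.381, -0.138683, 1.83131)  len=0.9911
  (v8,v0,v9) [-++] → (-0.381, -0.659905, 0)–(-0.381, -1.05876, 0)  len=0.3989
  (v8,v9,v2) [-++] → (-0.381, -1.05876, 0)–(-0.381, -0.659905, 0.988322)  len=1.0658

Chained into 1 loop(s):
  loop 1: 10 segments, perimeter = 6.5087
Total perimeter = 6.509

loops=1 perimeter=6.509


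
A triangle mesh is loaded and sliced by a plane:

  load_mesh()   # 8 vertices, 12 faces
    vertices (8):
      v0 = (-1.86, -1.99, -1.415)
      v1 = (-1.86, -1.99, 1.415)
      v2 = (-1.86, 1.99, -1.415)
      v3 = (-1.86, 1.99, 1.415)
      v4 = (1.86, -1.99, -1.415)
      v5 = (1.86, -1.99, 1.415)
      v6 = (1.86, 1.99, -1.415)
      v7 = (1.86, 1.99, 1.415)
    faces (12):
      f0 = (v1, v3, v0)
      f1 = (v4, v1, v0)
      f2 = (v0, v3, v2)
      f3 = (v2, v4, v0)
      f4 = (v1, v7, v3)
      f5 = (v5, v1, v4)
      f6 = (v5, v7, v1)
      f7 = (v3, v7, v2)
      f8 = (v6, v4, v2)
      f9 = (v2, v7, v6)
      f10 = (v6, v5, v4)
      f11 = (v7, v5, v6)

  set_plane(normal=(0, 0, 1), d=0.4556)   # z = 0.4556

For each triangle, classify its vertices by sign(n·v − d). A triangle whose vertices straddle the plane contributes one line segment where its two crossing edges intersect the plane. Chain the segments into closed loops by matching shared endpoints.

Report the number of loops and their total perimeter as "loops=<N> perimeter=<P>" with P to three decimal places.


loops=1 perimeter=15.400

Straddling triangles (8 of 12):
  (v1,v3,v0) [++-] → (-1.86, 0.640738, 0.4556)–(-1.86, -1.99, 0.4556)  len=2.6307
  (v4,v1,v0) [-+-] → (-0.598881, -1.99, 0.4556)–(-1.86, -1.99, 0.4556)  len=1.2611
  (v0,v3,v2) [-+-] → (-1.86, 0.640738, 0.4556)–(-1.86, 1.99, 0.4556)  len=1.3493
  (v5,v1,v4) [++-] → (-0.598881, -1.99, 0.4556)–(1.86, -1.99, 0.4556)  len=2.4589
  (v3,v7,v2) [++-] → (0.598881, 1.99, 0.4556)–(-1.86, 1.99, 0.4556)  len=2.4589
  (v2,v7,v6) [-+-] → (0.598881, 1.99, 0.4556)–(1.86, 1.99, 0.4556)  len=1.2611
  (v6,v5,v4) [-+-] → (1.86, -0.640738, 0.4556)–(1.86, -1.99, 0.4556)  len=1.3493
  (v7,v5,v6) [++-] → (1.86, -0.640738, 0.4556)–(1.86, 1.99, 0.4556)  len=2.6307

Chained into 1 loop(s):
  loop 1: 8 segments, perimeter = 15.4000
Total perimeter = 15.400


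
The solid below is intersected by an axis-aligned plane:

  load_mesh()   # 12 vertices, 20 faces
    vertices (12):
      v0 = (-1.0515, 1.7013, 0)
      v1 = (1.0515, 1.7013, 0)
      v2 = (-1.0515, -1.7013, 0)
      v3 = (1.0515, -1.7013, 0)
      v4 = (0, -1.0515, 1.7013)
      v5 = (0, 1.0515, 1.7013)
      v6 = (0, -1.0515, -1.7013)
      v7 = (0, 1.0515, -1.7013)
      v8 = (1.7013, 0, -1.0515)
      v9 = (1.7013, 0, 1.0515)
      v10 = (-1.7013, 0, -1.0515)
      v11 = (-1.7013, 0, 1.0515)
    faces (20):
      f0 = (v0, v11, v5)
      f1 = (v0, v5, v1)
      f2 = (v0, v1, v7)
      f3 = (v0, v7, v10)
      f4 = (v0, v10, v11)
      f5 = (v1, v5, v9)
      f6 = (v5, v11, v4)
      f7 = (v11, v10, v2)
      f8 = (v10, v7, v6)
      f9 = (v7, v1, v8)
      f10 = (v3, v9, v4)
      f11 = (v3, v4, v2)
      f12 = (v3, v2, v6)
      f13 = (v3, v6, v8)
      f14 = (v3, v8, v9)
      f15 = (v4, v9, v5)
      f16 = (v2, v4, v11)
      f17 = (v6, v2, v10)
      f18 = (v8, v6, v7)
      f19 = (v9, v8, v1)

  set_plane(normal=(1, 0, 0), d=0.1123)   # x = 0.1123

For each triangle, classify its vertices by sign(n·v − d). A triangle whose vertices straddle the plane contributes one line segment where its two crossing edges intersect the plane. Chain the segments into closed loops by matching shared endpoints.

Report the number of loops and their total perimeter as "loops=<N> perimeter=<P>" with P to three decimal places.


loops=1 perimeter=11.220

Straddling triangles (10 of 20):
  (v0,v5,v1) [--+] → (0.1123, 1.1209, 1.5196)–(0.1123, 1.7013, 0)  len=1.6267
  (v0,v1,v7) [-+-] → (0.1123, 1.7013, 0)–(0.1123, 1.1209, -1.5196)  len=1.6267
  (v1,v5,v9) [+-+] → (0.1123, 1.1209, 1.5196)–(0.1123, 0.982092, 1.65841)  len=0.1963
  (v7,v1,v8) [-++] → (0.1123, 1.1209, -1.5196)–(0.1123, 0.982092, -1.65841)  len=0.1963
  (v3,v9,v4) [++-] → (0.1123, -0.982092, 1.65841)–(0.1123, -1.1209, 1.5196)  len=0.1963
  (v3,v4,v2) [+--] → (0.1123, -1.1209, 1.5196)–(0.1123, -1.7013, 0)  len=1.6267
  (v3,v2,v6) [+--] → (0.1123, -1.7013, 0)–(0.1123, -1.1209, -1.5196)  len=1.6267
  (v3,v6,v8) [+-+] → (0.1123, -1.1209, -1.5196)–(0.1123, -0.982092, -1.65841)  len=0.1963
  (v4,v9,v5) [-+-] → (0.1123, -0.982092, 1.65841)–(0.1123, 0.982092, 1.65841)  len=1.9642
  (v8,v6,v7) [+--] → (0.1123, -0.982092, -1.65841)–(0.1123, 0.982092, -1.65841)  len=1.9642

Chained into 1 loop(s):
  loop 1: 10 segments, perimeter = 11.2203
Total perimeter = 11.220


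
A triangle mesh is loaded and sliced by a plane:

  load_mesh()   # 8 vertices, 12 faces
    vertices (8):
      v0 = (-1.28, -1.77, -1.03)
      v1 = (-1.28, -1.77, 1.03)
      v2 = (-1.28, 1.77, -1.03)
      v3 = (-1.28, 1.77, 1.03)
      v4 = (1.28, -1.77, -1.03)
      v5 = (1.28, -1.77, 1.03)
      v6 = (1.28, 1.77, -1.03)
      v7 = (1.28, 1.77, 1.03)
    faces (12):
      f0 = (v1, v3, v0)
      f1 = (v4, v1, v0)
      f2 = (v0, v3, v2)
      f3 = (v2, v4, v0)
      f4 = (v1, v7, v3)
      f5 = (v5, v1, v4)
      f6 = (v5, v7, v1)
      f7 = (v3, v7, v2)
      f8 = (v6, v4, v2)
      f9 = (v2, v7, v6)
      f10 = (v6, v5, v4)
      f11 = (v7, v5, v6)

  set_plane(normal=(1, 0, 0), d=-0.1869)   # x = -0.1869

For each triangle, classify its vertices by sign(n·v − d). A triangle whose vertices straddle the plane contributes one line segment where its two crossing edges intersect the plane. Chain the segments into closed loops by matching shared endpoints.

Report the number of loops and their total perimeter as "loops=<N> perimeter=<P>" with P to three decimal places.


loops=1 perimeter=11.200

Straddling triangles (8 of 12):
  (v4,v1,v0) [+--] → (-0.1869, -1.77, 0.150396)–(-0.1869, -1.77, -1.03)  len=1.1804
  (v2,v4,v0) [-+-] → (-0.1869, 0.258448, -1.03)–(-0.1869, -1.77, -1.03)  len=2.0284
  (v1,v7,v3) [-+-] → (-0.1869, -0.258448, 1.03)–(-0.1869, 1.77, 1.03)  len=2.0284
  (v5,v1,v4) [+-+] → (-0.1869, -1.77, 1.03)–(-0.1869, -1.77, 0.150396)  len=0.8796
  (v5,v7,v1) [++-] → (-0.1869, -0.258448, 1.03)–(-0.1869, -1.77, 1.03)  len=1.5116
  (v3,v7,v2) [-+-] → (-0.1869, 1.77, 1.03)–(-0.1869, 1.77, -0.150396)  len=1.1804
  (v6,v4,v2) [++-] → (-0.1869, 0.258448, -1.03)–(-0.1869, 1.77, -1.03)  len=1.5116
  (v2,v7,v6) [-++] → (-0.1869, 1.77, -0.150396)–(-0.1869, 1.77, -1.03)  len=0.8796

Chained into 1 loop(s):
  loop 1: 8 segments, perimeter = 11.2000
Total perimeter = 11.200


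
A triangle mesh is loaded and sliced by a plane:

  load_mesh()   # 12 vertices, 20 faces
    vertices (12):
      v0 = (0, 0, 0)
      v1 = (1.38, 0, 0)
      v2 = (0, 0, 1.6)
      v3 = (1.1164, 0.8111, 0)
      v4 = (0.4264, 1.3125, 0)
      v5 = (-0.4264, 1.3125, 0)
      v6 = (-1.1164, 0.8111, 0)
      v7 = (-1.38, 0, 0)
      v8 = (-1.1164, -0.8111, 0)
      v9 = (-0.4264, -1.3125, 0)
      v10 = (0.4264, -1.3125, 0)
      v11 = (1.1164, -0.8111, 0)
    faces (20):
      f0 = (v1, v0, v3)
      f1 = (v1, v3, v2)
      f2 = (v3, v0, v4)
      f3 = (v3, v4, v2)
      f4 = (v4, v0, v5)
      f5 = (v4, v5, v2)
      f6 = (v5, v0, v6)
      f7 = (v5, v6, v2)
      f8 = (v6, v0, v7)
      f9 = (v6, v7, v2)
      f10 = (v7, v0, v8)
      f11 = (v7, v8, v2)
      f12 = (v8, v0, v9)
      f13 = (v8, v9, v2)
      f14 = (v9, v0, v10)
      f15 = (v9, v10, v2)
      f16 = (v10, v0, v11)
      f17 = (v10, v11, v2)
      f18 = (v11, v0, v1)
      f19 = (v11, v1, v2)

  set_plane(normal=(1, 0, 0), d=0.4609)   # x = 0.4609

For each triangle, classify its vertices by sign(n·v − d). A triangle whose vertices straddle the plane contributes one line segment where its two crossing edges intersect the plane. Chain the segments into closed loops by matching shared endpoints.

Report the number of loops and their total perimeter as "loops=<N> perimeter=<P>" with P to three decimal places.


Straddling triangles (8 of 20):
  (v1,v0,v3) [+-+] → (0.4609, 0, 0)–(0.4609, 0.334858, 0)  len=0.3349
  (v1,v3,v2) [++-] → (0.4609, 0.334858, 0.939448)–(0.4609, 0, 1.06562)  len=0.3578
  (v3,v0,v4) [+--] → (0.4609, 0.334858, 0)–(0.4609, 1.28743, 0)  len=0.9526
  (v3,v4,v2) [+--] → (0.4609, 1.28743, 0)–(0.4609, 0.334858, 0.939448)  len=1.3379
  (v10,v0,v11) [--+] → (0.4609, -0.334858, 0)–(0.4609, -1.28743, 0)  len=0.9526
  (v10,v11,v2) [-+-] → (0.4609, -1.28743, 0)–(0.4609, -0.334858, 0.939448)  len=1.3379
  (v11,v0,v1) [+-+] → (0.4609, -0.334858, 0)–(0.4609, 0, 0)  len=0.3349
  (v11,v1,v2) [++-] → (0.4609, 0, 1.06562)–(0.4609, -0.334858, 0.939448)  len=0.3578

Chained into 1 loop(s):
  loop 1: 8 segments, perimeter = 5.9663
Total perimeter = 5.966

loops=1 perimeter=5.966


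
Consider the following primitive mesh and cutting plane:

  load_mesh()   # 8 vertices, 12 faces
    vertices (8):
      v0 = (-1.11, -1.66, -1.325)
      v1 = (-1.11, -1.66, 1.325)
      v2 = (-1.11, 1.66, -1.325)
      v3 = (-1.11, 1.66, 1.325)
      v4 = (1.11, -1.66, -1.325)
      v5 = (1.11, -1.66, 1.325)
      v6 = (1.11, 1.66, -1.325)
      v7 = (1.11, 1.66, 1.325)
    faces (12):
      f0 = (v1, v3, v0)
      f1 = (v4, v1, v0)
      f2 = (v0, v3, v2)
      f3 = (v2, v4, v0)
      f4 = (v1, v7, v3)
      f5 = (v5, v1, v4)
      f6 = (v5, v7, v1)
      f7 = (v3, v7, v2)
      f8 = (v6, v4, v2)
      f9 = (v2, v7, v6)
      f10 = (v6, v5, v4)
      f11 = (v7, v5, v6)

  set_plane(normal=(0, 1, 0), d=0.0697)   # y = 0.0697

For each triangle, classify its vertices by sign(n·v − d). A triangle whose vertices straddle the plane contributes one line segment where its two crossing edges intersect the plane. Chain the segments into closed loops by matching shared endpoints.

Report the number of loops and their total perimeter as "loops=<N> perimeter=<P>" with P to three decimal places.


loops=1 perimeter=9.740

Straddling triangles (8 of 12):
  (v1,v3,v0) [-+-] → (-1.11, 0.0697, 1.325)–(-1.11, 0.0697, 0.055634)  len=1.2694
  (v0,v3,v2) [-++] → (-1.11, 0.0697, 0.055634)–(-1.11, 0.0697, -1.325)  len=1.3806
  (v2,v4,v0) [+--] → (-0.0466066, 0.0697, -1.325)–(-1.11, 0.0697, -1.325)  len=1.0634
  (v1,v7,v3) [-++] → (0.0466066, 0.0697, 1.325)–(-1.11, 0.0697, 1.325)  len=1.1566
  (v5,v7,v1) [-+-] → (1.11, 0.0697, 1.325)–(0.0466066, 0.0697, 1.325)  len=1.0634
  (v6,v4,v2) [+-+] → (1.11, 0.0697, -1.325)–(-0.0466066, 0.0697, -1.325)  len=1.1566
  (v6,v5,v4) [+--] → (1.11, 0.0697, -0.055634)–(1.11, 0.0697, -1.325)  len=1.2694
  (v7,v5,v6) [+-+] → (1.11, 0.0697, 1.325)–(1.11, 0.0697, -0.055634)  len=1.3806

Chained into 1 loop(s):
  loop 1: 8 segments, perimeter = 9.7400
Total perimeter = 9.740


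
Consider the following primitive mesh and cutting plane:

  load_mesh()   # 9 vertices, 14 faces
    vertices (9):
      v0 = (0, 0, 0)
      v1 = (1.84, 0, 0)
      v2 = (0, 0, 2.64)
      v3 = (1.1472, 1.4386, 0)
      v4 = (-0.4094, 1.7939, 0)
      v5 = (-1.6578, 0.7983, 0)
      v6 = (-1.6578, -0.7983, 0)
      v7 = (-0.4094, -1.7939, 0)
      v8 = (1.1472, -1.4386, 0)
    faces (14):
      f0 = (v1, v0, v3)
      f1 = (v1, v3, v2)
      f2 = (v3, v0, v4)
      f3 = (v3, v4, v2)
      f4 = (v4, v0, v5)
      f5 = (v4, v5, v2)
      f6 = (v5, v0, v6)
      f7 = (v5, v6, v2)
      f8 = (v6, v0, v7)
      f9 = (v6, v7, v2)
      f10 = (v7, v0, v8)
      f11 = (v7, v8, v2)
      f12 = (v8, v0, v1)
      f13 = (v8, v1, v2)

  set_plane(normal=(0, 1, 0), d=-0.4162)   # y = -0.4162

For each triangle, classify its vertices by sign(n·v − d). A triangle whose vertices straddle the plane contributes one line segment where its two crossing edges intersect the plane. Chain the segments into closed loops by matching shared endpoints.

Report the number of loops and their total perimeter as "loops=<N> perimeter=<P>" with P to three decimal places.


Straddling triangles (8 of 14):
  (v5,v0,v6) [++-] → (-0.864307, -0.4162, 0)–(-1.6578, -0.4162, 0)  len=0.7935
  (v5,v6,v2) [+-+] → (-1.6578, -0.4162, 0)–(-0.864307, -0.4162, 1.26362)  len=1.4921
  (v6,v0,v7) [-+-] → (-0.864307, -0.4162, 0)–(-0.0949843, -0.4162, 0)  len=0.7693
  (v6,v7,v2) [--+] → (-0.0949843, -0.4162, 2.0275)–(-0.864307, -0.4162, 1.26362)  len=1.0841
  (v7,v0,v8) [-+-] → (-0.0949843, -0.4162, 0)–(0.331895, -0.4162, 0)  len=0.4269
  (v7,v8,v2) [--+] → (0.331895, -0.4162, 1.87622)–(-0.0949843, -0.4162, 2.0275)  len=0.4529
  (v8,v0,v1) [-++] → (0.331895, -0.4162, 0)–(1.63957, -0.4162, 0)  len=1.3077
  (v8,v1,v2) [-++] → (1.63957, -0.4162, 0)–(0.331895, -0.4162, 1.87622)  len=2.2870

Chained into 1 loop(s):
  loop 1: 8 segments, perimeter = 8.6135
Total perimeter = 8.613

loops=1 perimeter=8.613


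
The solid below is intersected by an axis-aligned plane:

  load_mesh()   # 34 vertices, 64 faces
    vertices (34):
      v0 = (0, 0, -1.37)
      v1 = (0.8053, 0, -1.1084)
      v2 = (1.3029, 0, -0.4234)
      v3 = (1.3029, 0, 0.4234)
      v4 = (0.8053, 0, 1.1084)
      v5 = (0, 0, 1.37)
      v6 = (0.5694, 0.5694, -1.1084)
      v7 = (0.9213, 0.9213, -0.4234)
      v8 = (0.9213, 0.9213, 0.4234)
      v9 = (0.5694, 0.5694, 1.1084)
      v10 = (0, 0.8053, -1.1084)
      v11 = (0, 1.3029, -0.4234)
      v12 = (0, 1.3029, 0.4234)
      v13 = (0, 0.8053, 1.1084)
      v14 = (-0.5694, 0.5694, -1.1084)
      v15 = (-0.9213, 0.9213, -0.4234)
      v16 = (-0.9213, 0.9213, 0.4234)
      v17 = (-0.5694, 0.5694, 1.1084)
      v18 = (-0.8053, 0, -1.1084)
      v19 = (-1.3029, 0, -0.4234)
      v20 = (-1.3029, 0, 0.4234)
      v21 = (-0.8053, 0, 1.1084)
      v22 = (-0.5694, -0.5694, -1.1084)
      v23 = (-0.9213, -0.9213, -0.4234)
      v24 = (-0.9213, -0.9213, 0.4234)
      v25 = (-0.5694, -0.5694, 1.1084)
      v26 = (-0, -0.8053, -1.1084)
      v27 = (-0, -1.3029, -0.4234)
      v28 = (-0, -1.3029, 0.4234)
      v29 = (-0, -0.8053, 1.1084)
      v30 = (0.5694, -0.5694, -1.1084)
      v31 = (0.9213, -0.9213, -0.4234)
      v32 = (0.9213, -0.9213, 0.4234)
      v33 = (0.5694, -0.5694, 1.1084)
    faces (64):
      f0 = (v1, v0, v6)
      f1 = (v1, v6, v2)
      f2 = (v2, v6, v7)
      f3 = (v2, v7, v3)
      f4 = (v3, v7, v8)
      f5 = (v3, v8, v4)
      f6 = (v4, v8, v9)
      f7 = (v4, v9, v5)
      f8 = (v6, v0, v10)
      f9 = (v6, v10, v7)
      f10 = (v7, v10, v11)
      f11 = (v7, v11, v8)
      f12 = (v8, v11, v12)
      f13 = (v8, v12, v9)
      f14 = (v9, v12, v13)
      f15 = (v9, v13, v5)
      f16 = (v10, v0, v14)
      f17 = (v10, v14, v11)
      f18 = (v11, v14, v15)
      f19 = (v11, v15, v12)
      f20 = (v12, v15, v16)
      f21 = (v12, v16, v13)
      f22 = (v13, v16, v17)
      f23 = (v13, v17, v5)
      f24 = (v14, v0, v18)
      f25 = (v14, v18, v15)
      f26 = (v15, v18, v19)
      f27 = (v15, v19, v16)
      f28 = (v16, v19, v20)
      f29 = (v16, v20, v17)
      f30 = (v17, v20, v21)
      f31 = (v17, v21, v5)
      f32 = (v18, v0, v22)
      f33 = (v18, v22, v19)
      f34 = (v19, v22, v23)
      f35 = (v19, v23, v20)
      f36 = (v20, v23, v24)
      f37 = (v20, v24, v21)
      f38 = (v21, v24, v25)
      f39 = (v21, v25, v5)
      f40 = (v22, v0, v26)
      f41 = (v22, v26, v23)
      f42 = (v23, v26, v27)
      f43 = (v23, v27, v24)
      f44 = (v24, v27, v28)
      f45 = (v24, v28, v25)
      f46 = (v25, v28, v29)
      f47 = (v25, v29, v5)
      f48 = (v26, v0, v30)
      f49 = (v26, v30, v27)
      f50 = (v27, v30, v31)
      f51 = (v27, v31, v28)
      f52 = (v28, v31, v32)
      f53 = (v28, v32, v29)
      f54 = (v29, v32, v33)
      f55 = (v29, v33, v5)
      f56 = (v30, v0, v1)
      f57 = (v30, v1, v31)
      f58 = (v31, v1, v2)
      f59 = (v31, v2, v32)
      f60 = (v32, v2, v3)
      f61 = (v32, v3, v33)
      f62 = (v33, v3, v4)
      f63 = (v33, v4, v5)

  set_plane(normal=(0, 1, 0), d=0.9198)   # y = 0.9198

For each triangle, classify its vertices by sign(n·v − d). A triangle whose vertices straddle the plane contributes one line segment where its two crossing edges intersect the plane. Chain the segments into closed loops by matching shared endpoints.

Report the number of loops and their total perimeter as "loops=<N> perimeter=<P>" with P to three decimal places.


loops=1 perimeter=5.943

Straddling triangles (18 of 64):
  (v2,v6,v7) [--+] → (0.9198, 0.9198, -0.42632)–(0.921921, 0.9198, -0.4234)  len=0.0036
  (v2,v7,v3) [-+-] → (0.921921, 0.9198, -0.4234)–(0.921921, 0.9198, -0.422021)  len=0.0014
  (v3,v7,v8) [-++] → (0.921921, 0.9198, -0.422021)–(0.921921, 0.9198, 0.4234)  len=0.8454
  (v3,v8,v4) [-+-] → (0.921921, 0.9198, 0.4234)–(0.921111, 0.9198, 0.424515)  len=0.0014
  (v4,v8,v9) [-+-] → (0.921111, 0.9198, 0.424515)–(0.9198, 0.9198, 0.42632)  len=0.0022
  (v6,v10,v7) [--+] → (0.909387, 0.9198, -0.432258)–(0.9198, 0.9198, -0.42632)  len=0.0120
  (v7,v10,v11) [+-+] → (0.909387, 0.9198, -0.432258)–(0, 0.9198, -0.950778)  len=1.0468
  (v8,v12,v9) [++-] → (0.297392, 0.9198, 0.781169)–(0.9198, 0.9198, 0.42632)  len=0.7165
  (v9,v12,v13) [-+-] → (0.297392, 0.9198, 0.781169)–(0, 0.9198, 0.950778)  len=0.3424
  (v10,v14,v11) [--+] → (-0.297392, 0.9198, -0.781169)–(0, 0.9198, -0.950778)  len=0.3424
  (v11,v14,v15) [+-+] → (-0.297392, 0.9198, -0.781169)–(-0.9198, 0.9198, -0.42632)  len=0.7165
  (v12,v16,v13) [++-] → (-0.909387, 0.9198, 0.432258)–(0, 0.9198, 0.950778)  len=1.0468
  (v13,v16,v17) [-+-] → (-0.909387, 0.9198, 0.432258)–(-0.9198, 0.9198, 0.42632)  len=0.0120
  (v14,v18,v15) [--+] → (-0.921111, 0.9198, -0.424515)–(-0.9198, 0.9198, -0.42632)  len=0.0022
  (v15,v18,v19) [+--] → (-0.921111, 0.9198, -0.424515)–(-0.921921, 0.9198, -0.4234)  len=0.0014
  (v15,v19,v16) [+-+] → (-0.921921, 0.9198, -0.4234)–(-0.921921, 0.9198, 0.422021)  len=0.8454
  (v16,v19,v20) [+--] → (-0.921921, 0.9198, 0.422021)–(-0.921921, 0.9198, 0.4234)  len=0.0014
  (v16,v20,v17) [+--] → (-0.921921, 0.9198, 0.4234)–(-0.9198, 0.9198, 0.42632)  len=0.0036

Chained into 1 loop(s):
  loop 1: 18 segments, perimeter = 5.9433
Total perimeter = 5.943
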